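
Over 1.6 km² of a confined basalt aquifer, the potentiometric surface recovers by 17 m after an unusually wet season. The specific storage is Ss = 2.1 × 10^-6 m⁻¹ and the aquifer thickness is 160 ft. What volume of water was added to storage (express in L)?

ΔV ≈ 2.79 × 10^6 L

b = 160 ft = 48.77 m
S = Ss × b = 2.1 × 10^-6 m⁻¹ × 48.77 m = 1.024 × 10^-4
A = 1.6 km² = 1.6 × 10^6 m²
ΔV = S × A × Δh = 1.024 × 10^-4 × 1.6 × 10^6 m² × 17 m = 2786 m³
ΔV = 2786 m³ = 2.786 × 10^6 L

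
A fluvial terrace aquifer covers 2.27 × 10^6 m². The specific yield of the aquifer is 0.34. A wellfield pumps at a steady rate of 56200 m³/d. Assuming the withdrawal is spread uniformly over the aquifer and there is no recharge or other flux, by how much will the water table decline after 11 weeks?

t = 11 weeks = 77 d
ΔV = Q × t = 56200 m³/d × 77 d = 4.327 × 10^6 m³
Δh = ΔV / (Sy × A) = 4.327 × 10^6 / (0.34 × 2.27 × 10^6) = 5.607 m

Δh ≈ 5.61 m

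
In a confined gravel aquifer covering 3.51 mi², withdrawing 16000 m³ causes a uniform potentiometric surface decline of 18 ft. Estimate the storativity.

S ≈ 3.2 × 10^-4

A = 3.51 mi² = 9.091 × 10^6 m²
Δh = 18 ft = 5.486 m
S = ΔV / (A × Δh) = 16000 m³ / (9.091 × 10^6 m² × 5.486 m) = 3.208 × 10^-4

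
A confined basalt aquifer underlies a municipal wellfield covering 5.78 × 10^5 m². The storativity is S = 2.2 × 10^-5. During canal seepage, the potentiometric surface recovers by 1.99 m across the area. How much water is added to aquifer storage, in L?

ΔV = S × A × Δh = 2.2 × 10^-5 × 5.78 × 10^5 m² × 1.99 m = 25.3 m³
ΔV = 25.3 m³ = 25300 L

ΔV ≈ 25300 L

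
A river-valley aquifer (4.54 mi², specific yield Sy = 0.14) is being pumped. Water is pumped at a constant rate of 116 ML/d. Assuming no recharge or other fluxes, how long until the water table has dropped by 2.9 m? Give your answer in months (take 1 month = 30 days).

A = 4.54 mi² = 1.176 × 10^7 m²
ΔV = Sy × A × Δh = 0.14 × 1.176 × 10^7 × 2.9 = 4.774 × 10^6 m³
Q = 116 ML/d = 1.16 × 10^5 m³/d
t = ΔV / Q = 4.774 × 10^6 m³ / 1.16 × 10^5 m³/d = 41.15 d
t = 41.15 d ≈ 1.372 months

t ≈ 1.37 months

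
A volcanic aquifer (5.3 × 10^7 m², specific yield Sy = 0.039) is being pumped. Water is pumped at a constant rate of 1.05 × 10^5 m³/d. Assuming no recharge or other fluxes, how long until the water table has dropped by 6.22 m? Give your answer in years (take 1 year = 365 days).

t ≈ 0.335 years

ΔV = Sy × A × Δh = 0.039 × 5.3 × 10^7 × 6.22 = 1.286 × 10^7 m³
t = ΔV / Q = 1.286 × 10^7 m³ / 1.05 × 10^5 m³/d = 122.4 d
t = 122.4 d ≈ 0.3355 years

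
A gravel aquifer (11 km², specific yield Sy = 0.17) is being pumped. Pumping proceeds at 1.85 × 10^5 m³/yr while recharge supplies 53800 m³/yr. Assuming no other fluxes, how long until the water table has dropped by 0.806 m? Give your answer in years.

A = 11 km² = 1.1 × 10^7 m²
ΔV = Sy × A × Δh = 0.17 × 1.1 × 10^7 × 0.806 = 1.507 × 10^6 m³
Net withdrawal = 1.85 × 10^5 − 53800 = 1.312 × 10^5 m³/yr = 359.5 m³/d
t = ΔV / Q = 1.507 × 10^6 m³ / 359.5 m³/d = 4193 d
t = 4193 d ≈ 11.49 years

t ≈ 11.5 years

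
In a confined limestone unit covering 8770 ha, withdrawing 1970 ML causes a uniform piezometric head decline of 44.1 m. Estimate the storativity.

A = 8770 ha = 8.77 × 10^7 m²
ΔV = 1970 ML = 1.97 × 10^6 m³
S = ΔV / (A × Δh) = 1.97 × 10^6 m³ / (8.77 × 10^7 m² × 44.1 m) = 5.094 × 10^-4

S ≈ 5.1 × 10^-4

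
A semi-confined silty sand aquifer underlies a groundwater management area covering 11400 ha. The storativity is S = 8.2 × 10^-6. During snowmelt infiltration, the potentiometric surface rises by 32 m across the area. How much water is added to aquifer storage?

ΔV ≈ 29900 m³

A = 11400 ha = 1.14 × 10^8 m²
ΔV = S × A × Δh = 8.2 × 10^-6 × 1.14 × 10^8 m² × 32 m = 29910 m³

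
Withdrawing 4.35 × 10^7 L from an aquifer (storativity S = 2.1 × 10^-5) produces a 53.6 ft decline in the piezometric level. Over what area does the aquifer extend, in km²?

Δh = 53.6 ft = 16.34 m
ΔV = 4.35 × 10^7 L = 43500 m³
A = ΔV / (S × Δh) = 43500 / (2.1 × 10^-5 × 16.34) = 1.268 × 10^8 m²
A = 1.268 × 10^8 m² = 126.8 km²

A ≈ 127 km²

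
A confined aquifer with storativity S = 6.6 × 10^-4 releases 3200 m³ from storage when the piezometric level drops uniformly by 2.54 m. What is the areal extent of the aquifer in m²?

A = ΔV / (S × Δh) = 3200 / (6.6 × 10^-4 × 2.54) = 1.909 × 10^6 m²

A ≈ 1.91 × 10^6 m²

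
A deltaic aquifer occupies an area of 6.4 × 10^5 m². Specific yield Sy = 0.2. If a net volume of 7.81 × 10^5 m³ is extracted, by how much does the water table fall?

Δh = ΔV / (Sy × A) = 7.81 × 10^5 m³ / (0.2 × 6.4 × 10^5 m²) = 6.102 m

Δh ≈ 6.1 m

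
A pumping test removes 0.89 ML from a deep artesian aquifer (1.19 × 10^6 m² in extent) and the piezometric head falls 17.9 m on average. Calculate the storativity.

ΔV = 0.89 ML = 890 m³
S = ΔV / (A × Δh) = 890 m³ / (1.19 × 10^6 m² × 17.9 m) = 4.178 × 10^-5

S ≈ 4.2 × 10^-5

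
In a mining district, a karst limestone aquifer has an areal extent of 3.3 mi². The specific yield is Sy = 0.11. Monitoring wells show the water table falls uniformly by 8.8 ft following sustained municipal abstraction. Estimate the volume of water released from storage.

ΔV ≈ 2.52 × 10^6 m³

A = 3.3 mi² = 8.547 × 10^6 m²
Δh = 8.8 ft = 2.682 m
ΔV = Sy × A × Δh = 0.11 × 8.547 × 10^6 m² × 2.682 m = 2.522 × 10^6 m³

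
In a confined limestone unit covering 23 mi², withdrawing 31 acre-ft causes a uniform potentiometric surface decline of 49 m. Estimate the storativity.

A = 23 mi² = 5.957 × 10^7 m²
ΔV = 31 acre-ft = 38240 m³
S = ΔV / (A × Δh) = 38240 m³ / (5.957 × 10^7 m² × 49 m) = 1.31 × 10^-5

S ≈ 1.3 × 10^-5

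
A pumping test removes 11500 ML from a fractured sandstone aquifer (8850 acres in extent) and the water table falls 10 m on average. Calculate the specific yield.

Sy ≈ 0.032

A = 8850 acres = 3.581 × 10^7 m²
ΔV = 11500 ML = 1.15 × 10^7 m³
Sy = ΔV / (A × Δh) = 1.15 × 10^7 m³ / (3.581 × 10^7 m² × 10 m) = 0.03211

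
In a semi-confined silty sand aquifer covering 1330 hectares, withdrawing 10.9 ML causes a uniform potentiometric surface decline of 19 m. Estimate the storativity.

S ≈ 4.3 × 10^-5

A = 1330 hectares = 1.33 × 10^7 m²
ΔV = 10.9 ML = 10900 m³
S = ΔV / (A × Δh) = 10900 m³ / (1.33 × 10^7 m² × 19 m) = 4.313 × 10^-5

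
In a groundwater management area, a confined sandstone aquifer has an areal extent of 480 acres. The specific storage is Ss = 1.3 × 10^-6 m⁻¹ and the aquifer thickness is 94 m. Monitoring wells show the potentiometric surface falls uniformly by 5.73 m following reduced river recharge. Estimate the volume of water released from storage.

S = Ss × b = 1.3 × 10^-6 m⁻¹ × 94 m = 1.222 × 10^-4
A = 480 acres = 1.942 × 10^6 m²
ΔV = S × A × Δh = 1.222 × 10^-4 × 1.942 × 10^6 m² × 5.73 m = 1360 m³

ΔV ≈ 1360 m³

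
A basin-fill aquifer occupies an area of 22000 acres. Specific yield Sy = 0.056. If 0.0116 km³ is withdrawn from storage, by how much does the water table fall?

A = 22000 acres = 8.903 × 10^7 m²
ΔV = 0.0116 km³ = 1.16 × 10^7 m³
Δh = ΔV / (Sy × A) = 1.16 × 10^7 m³ / (0.056 × 8.903 × 10^7 m²) = 2.327 m

Δh ≈ 2.33 m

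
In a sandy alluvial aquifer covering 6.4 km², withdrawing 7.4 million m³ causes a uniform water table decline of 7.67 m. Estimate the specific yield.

Sy ≈ 0.15

A = 6.4 km² = 6.4 × 10^6 m²
ΔV = 7.4 million m³ = 7.4 × 10^6 m³
Sy = ΔV / (A × Δh) = 7.4 × 10^6 m³ / (6.4 × 10^6 m² × 7.67 m) = 0.1507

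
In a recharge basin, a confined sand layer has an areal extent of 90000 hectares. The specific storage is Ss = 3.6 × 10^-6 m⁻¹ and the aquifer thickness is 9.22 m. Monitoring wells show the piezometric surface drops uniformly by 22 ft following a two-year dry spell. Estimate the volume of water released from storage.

S = Ss × b = 3.6 × 10^-6 m⁻¹ × 9.22 m = 3.319 × 10^-5
A = 90000 hectares = 9 × 10^8 m²
Δh = 22 ft = 6.706 m
ΔV = S × A × Δh = 3.319 × 10^-5 × 9 × 10^8 m² × 6.706 m = 2.003 × 10^5 m³

ΔV ≈ 2 × 10^5 m³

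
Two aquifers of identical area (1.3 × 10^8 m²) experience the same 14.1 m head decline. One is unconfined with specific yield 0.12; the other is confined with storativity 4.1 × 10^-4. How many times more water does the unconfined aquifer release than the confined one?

Unconfined: ΔV_u = Sy × A × Δh = 0.12 × 1.3 × 10^8 × 14.1 = 2.2 × 10^8 m³
Confined: ΔV_c = S × A × Δh = 4.1 × 10^-4 × 1.3 × 10^8 × 14.1 = 7.515 × 10^5 m³
Ratio = ΔV_u / ΔV_c = Sy / S = 0.12 / 4.1 × 10^-4 = 292.7

ΔV_u / ΔV_c ≈ 293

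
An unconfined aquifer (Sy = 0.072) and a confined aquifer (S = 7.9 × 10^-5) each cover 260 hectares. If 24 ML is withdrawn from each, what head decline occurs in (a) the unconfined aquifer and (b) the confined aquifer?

A = 260 hectares = 2.6 × 10^6 m²
ΔV = 24 ML = 24000 m³
Unconfined: Δh_u = ΔV/(Sy·A) = 24000/(0.072 × 2.6 × 10^6) = 0.1282 m
Confined: Δh_c = ΔV/(S·A) = 24000/(7.9 × 10^-5 × 2.6 × 10^6) = 116.8 m

Δh_u ≈ 0.128 m; Δh_c ≈ 117 m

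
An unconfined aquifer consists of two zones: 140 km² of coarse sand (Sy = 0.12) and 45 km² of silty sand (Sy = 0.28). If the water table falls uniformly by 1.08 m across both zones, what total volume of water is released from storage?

A₁ = 140 km² = 1.4 × 10^8 m²; A₂ = 45 km² = 4.5 × 10^7 m²
ΔV₁ = 0.12 × 1.4 × 10^8 × 1.08 = 1.814 × 10^7 m³
ΔV₂ = 0.28 × 4.5 × 10^7 × 1.08 = 1.361 × 10^7 m³
ΔV = ΔV₁ + ΔV₂ = 3.175 × 10^7 m³

ΔV ≈ 3.18 × 10^7 m³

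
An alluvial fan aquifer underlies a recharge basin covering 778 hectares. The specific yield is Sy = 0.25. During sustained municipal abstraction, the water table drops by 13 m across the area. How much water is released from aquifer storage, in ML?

A = 778 hectares = 7.78 × 10^6 m²
ΔV = Sy × A × Δh = 0.25 × 7.78 × 10^6 m² × 13 m = 2.529 × 10^7 m³
ΔV = 2.529 × 10^7 m³ = 25280 ML

ΔV ≈ 25300 ML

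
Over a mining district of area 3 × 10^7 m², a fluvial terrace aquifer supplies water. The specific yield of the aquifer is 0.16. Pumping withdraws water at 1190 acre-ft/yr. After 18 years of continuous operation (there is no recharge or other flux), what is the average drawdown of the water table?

Q = 1190 acre-ft/yr = 4021 m³/d
t = 18 years = 6570 d
ΔV = Q × t = 4021 m³/d × 6570 d = 2.642 × 10^7 m³
Δh = ΔV / (Sy × A) = 2.642 × 10^7 / (0.16 × 3 × 10^7) = 5.504 m

Δh ≈ 5.5 m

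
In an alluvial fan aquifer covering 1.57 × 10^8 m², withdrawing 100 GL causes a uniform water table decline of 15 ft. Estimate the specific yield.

Sy ≈ 0.14

Δh = 15 ft = 4.572 m
ΔV = 100 GL = 1 × 10^8 m³
Sy = ΔV / (A × Δh) = 1 × 10^8 m³ / (1.57 × 10^8 m² × 4.572 m) = 0.1393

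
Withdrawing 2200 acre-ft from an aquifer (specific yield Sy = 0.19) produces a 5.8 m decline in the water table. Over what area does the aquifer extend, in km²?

ΔV = 2200 acre-ft = 2.714 × 10^6 m³
A = ΔV / (Sy × Δh) = 2.714 × 10^6 / (0.19 × 5.8) = 2.462 × 10^6 m²
A = 2.462 × 10^6 m² = 2.462 km²

A ≈ 2.46 km²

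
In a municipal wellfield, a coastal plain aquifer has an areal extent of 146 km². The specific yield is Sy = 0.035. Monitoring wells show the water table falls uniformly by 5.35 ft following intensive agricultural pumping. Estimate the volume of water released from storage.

ΔV ≈ 8.33 × 10^6 m³

A = 146 km² = 1.46 × 10^8 m²
Δh = 5.35 ft = 1.631 m
ΔV = Sy × A × Δh = 0.035 × 1.46 × 10^8 m² × 1.631 m = 8.333 × 10^6 m³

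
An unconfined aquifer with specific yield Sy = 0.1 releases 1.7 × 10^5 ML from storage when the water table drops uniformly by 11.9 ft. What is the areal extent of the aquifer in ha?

A ≈ 46900 ha

Δh = 11.9 ft = 3.627 m
ΔV = 1.7 × 10^5 ML = 1.7 × 10^8 m³
A = ΔV / (Sy × Δh) = 1.7 × 10^8 / (0.1 × 3.627) = 4.687 × 10^8 m²
A = 4.687 × 10^8 m² = 46870 ha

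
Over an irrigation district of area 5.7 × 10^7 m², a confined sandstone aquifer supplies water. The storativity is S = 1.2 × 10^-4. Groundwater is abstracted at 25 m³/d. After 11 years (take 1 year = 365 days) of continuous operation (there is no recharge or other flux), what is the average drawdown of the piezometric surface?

Δh ≈ 14.7 m

t = 11 years = 4015 d
ΔV = Q × t = 25 m³/d × 4015 d = 1.004 × 10^5 m³
Δh = ΔV / (S × A) = 1.004 × 10^5 / (1.2 × 10^-4 × 5.7 × 10^7) = 14.67 m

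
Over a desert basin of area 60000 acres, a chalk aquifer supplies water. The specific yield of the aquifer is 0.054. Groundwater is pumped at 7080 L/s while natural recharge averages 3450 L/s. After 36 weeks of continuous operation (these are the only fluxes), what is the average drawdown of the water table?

A = 60000 acres = 2.428 × 10^8 m²
Net abstraction = 7080 − 3450 = 3630 L/s
Q_net = 3630 L/s = 3.136 × 10^5 m³/d
t = 36 weeks = 252 d
ΔV = Q × t = 3.136 × 10^5 m³/d × 252 d = 7.904 × 10^7 m³
Δh = ΔV / (Sy × A) = 7.904 × 10^7 / (0.054 × 2.428 × 10^8) = 6.028 m

Δh ≈ 6.03 m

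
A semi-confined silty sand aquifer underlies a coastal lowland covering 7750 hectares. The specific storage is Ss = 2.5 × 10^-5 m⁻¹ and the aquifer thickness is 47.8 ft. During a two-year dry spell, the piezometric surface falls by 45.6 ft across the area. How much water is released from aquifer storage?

b = 47.8 ft = 14.57 m
S = Ss × b = 2.5 × 10^-5 m⁻¹ × 14.57 m = 3.642 × 10^-4
A = 7750 hectares = 7.75 × 10^7 m²
Δh = 45.6 ft = 13.9 m
ΔV = S × A × Δh = 3.642 × 10^-4 × 7.75 × 10^7 m² × 13.9 m = 3.923 × 10^5 m³

ΔV ≈ 3.92 × 10^5 m³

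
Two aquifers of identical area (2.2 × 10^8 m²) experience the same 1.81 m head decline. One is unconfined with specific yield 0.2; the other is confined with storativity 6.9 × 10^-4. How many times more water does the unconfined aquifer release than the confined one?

ΔV_u / ΔV_c ≈ 290

Unconfined: ΔV_u = Sy × A × Δh = 0.2 × 2.2 × 10^8 × 1.81 = 7.964 × 10^7 m³
Confined: ΔV_c = S × A × Δh = 6.9 × 10^-4 × 2.2 × 10^8 × 1.81 = 2.748 × 10^5 m³
Ratio = ΔV_u / ΔV_c = Sy / S = 0.2 / 6.9 × 10^-4 = 289.9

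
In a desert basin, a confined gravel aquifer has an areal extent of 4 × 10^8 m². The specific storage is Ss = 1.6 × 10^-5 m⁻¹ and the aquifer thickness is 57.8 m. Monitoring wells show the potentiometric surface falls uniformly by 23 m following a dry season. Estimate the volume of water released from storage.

ΔV ≈ 8.51 × 10^6 m³

S = Ss × b = 1.6 × 10^-5 m⁻¹ × 57.8 m = 9.248 × 10^-4
ΔV = S × A × Δh = 9.248 × 10^-4 × 4 × 10^8 m² × 23 m = 8.508 × 10^6 m³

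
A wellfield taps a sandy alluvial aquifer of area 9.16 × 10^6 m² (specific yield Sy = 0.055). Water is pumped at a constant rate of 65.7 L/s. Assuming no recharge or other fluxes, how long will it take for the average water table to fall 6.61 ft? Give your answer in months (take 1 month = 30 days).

Δh = 6.61 ft = 2.015 m
ΔV = Sy × A × Δh = 0.055 × 9.16 × 10^6 × 2.015 = 1.015 × 10^6 m³
Q = 65.7 L/s = 5676 m³/d
t = ΔV / Q = 1.015 × 10^6 m³ / 5676 m³/d = 178.8 d
t = 178.8 d ≈ 5.96 months

t ≈ 5.96 months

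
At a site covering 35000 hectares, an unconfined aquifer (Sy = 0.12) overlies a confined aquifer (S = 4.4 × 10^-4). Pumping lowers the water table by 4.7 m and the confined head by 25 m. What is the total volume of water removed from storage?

A = 35000 hectares = 3.5 × 10^8 m²
Unconfined: ΔV_u = Sy × A × Δh_u = 0.12 × 3.5 × 10^8 × 4.7 = 1.974 × 10^8 m³
Confined: ΔV_c = S × A × Δh_c = 4.4 × 10^-4 × 3.5 × 10^8 × 25 = 3.85 × 10^6 m³
Total ΔV = 1.974 × 10^8 + 3.85 × 10^6 = 2.013 × 10^8 m³

ΔV ≈ 2.01 × 10^8 m³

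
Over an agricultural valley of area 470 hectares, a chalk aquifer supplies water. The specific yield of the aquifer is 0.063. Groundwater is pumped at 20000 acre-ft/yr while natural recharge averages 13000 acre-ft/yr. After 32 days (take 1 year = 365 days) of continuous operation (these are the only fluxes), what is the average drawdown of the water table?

A = 470 hectares = 4.7 × 10^6 m²
Net abstraction = 20000 − 13000 = 7000 acre-ft/yr
Q_net = 7000 acre-ft/yr = 23660 m³/d
ΔV = Q × t = 23660 m³/d × 32 d = 7.57 × 10^5 m³
Δh = ΔV / (Sy × A) = 7.57 × 10^5 / (0.063 × 4.7 × 10^6) = 2.557 m

Δh ≈ 2.56 m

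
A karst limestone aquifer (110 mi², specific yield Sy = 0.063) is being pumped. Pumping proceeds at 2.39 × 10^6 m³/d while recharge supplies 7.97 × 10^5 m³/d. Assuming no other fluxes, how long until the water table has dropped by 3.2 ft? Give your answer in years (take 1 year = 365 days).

t ≈ 0.0301 years

A = 110 mi² = 2.849 × 10^8 m²
Δh = 3.2 ft = 0.9754 m
ΔV = Sy × A × Δh = 0.063 × 2.849 × 10^8 × 0.9754 = 1.751 × 10^7 m³
Net withdrawal = 2.39 × 10^6 − 7.97 × 10^5 = 1.593 × 10^6 m³/d
t = ΔV / Q = 1.751 × 10^7 m³ / 1.593 × 10^6 m³/d = 10.99 d
t = 10.99 d ≈ 0.03011 years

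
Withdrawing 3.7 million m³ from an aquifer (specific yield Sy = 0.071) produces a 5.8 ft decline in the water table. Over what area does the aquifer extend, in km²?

Δh = 5.8 ft = 1.768 m
ΔV = 3.7 million m³ = 3.7 × 10^6 m³
A = ΔV / (Sy × Δh) = 3.7 × 10^6 / (0.071 × 1.768) = 2.948 × 10^7 m²
A = 2.948 × 10^7 m² = 29.48 km²

A ≈ 29.5 km²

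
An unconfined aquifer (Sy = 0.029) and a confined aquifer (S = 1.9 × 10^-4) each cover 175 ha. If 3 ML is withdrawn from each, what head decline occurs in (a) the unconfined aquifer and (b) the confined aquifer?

A = 175 ha = 1.75 × 10^6 m²
ΔV = 3 ML = 3000 m³
Unconfined: Δh_u = ΔV/(Sy·A) = 3000/(0.029 × 1.75 × 10^6) = 0.05911 m
Confined: Δh_c = ΔV/(S·A) = 3000/(1.9 × 10^-4 × 1.75 × 10^6) = 9.023 m

Δh_u ≈ 0.0591 m; Δh_c ≈ 9.02 m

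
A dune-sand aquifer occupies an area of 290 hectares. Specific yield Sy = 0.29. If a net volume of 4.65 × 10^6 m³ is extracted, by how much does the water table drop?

A = 290 hectares = 2.9 × 10^6 m²
Δh = ΔV / (Sy × A) = 4.65 × 10^6 m³ / (0.29 × 2.9 × 10^6 m²) = 5.529 m

Δh ≈ 5.53 m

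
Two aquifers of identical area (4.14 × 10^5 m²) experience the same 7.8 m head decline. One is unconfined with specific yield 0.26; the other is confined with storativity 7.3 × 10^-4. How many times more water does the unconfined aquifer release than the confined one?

ΔV_u / ΔV_c ≈ 356

Unconfined: ΔV_u = Sy × A × Δh = 0.26 × 4.14 × 10^5 × 7.8 = 8.396 × 10^5 m³
Confined: ΔV_c = S × A × Δh = 7.3 × 10^-4 × 4.14 × 10^5 × 7.8 = 2357 m³
Ratio = ΔV_u / ΔV_c = Sy / S = 0.26 / 7.3 × 10^-4 = 356.2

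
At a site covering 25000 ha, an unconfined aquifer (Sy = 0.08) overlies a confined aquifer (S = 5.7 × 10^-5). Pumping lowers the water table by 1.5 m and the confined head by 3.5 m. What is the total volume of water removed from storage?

ΔV ≈ 3 × 10^7 m³

A = 25000 ha = 2.5 × 10^8 m²
Unconfined: ΔV_u = Sy × A × Δh_u = 0.08 × 2.5 × 10^8 × 1.5 = 3 × 10^7 m³
Confined: ΔV_c = S × A × Δh_c = 5.7 × 10^-5 × 2.5 × 10^8 × 3.5 = 49880 m³
Total ΔV = 3 × 10^7 + 49880 = 3.005 × 10^7 m³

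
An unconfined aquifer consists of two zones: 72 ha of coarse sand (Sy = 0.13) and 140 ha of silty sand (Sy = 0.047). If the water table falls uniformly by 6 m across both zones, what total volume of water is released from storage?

A₁ = 72 ha = 7.2 × 10^5 m²; A₂ = 140 ha = 1.4 × 10^6 m²
ΔV₁ = 0.13 × 7.2 × 10^5 × 6 = 5.616 × 10^5 m³
ΔV₂ = 0.047 × 1.4 × 10^6 × 6 = 3.948 × 10^5 m³
ΔV = ΔV₁ + ΔV₂ = 9.564 × 10^5 m³

ΔV ≈ 9.56 × 10^5 m³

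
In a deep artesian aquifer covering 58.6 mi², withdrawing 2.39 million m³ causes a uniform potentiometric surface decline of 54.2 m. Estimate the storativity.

A = 58.6 mi² = 1.518 × 10^8 m²
ΔV = 2.39 million m³ = 2.39 × 10^6 m³
S = ΔV / (A × Δh) = 2.39 × 10^6 m³ / (1.518 × 10^8 m² × 54.2 m) = 2.905 × 10^-4

S ≈ 2.9 × 10^-4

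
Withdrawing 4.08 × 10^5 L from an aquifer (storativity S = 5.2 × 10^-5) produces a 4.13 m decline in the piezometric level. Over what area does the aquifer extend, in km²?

A ≈ 1.9 km²

ΔV = 4.08 × 10^5 L = 408 m³
A = ΔV / (S × Δh) = 408 / (5.2 × 10^-5 × 4.13) = 1.9 × 10^6 m²
A = 1.9 × 10^6 m² = 1.9 km²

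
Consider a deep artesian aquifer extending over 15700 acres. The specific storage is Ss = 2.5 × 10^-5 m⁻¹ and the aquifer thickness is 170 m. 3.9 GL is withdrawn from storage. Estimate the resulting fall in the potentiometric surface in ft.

Δh ≈ 47.4 ft

S = Ss × b = 2.5 × 10^-5 m⁻¹ × 170 m = 4.25 × 10^-3
A = 15700 acres = 6.354 × 10^7 m²
ΔV = 3.9 GL = 3.9 × 10^6 m³
Δh = ΔV / (S × A) = 3.9 × 10^6 m³ / (0.00425 × 6.354 × 10^7 m²) = 14.44 m
Δh = 14.44 m = 47.39 ft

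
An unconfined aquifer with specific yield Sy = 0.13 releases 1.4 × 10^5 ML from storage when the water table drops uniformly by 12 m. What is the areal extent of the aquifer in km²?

A ≈ 89.7 km²

ΔV = 1.4 × 10^5 ML = 1.4 × 10^8 m³
A = ΔV / (Sy × Δh) = 1.4 × 10^8 / (0.13 × 12) = 8.974 × 10^7 m²
A = 8.974 × 10^7 m² = 89.74 km²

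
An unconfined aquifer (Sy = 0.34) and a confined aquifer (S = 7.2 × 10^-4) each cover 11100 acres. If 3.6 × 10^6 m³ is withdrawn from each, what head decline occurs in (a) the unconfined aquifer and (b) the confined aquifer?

A = 11100 acres = 4.492 × 10^7 m²
Unconfined: Δh_u = ΔV/(Sy·A) = 3.6 × 10^6/(0.34 × 4.492 × 10^7) = 0.2357 m
Confined: Δh_c = ΔV/(S·A) = 3.6 × 10^6/(7.2 × 10^-4 × 4.492 × 10^7) = 111.3 m

Δh_u ≈ 0.236 m; Δh_c ≈ 111 m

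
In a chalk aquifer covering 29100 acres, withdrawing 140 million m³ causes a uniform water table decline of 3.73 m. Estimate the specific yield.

Sy ≈ 0.32

A = 29100 acres = 1.178 × 10^8 m²
ΔV = 140 million m³ = 1.4 × 10^8 m³
Sy = ΔV / (A × Δh) = 1.4 × 10^8 m³ / (1.178 × 10^8 m² × 3.73 m) = 0.3187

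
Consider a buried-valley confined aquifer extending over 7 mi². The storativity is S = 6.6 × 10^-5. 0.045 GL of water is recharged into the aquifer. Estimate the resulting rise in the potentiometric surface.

Δh ≈ 37.6 m

A = 7 mi² = 1.813 × 10^7 m²
ΔV = 0.045 GL = 45000 m³
Δh = ΔV / (S × A) = 45000 m³ / (6.6 × 10^-5 × 1.813 × 10^7 m²) = 37.61 m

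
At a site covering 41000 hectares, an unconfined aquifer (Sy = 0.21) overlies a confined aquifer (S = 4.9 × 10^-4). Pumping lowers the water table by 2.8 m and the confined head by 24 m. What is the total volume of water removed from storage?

ΔV ≈ 2.46 × 10^8 m³

A = 41000 hectares = 4.1 × 10^8 m²
Unconfined: ΔV_u = Sy × A × Δh_u = 0.21 × 4.1 × 10^8 × 2.8 = 2.411 × 10^8 m³
Confined: ΔV_c = S × A × Δh_c = 4.9 × 10^-4 × 4.1 × 10^8 × 24 = 4.822 × 10^6 m³
Total ΔV = 2.411 × 10^8 + 4.822 × 10^6 = 2.459 × 10^8 m³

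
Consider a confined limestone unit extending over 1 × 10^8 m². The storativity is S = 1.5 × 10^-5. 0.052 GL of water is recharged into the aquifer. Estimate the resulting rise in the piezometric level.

ΔV = 0.052 GL = 52000 m³
Δh = ΔV / (S × A) = 52000 m³ / (1.5 × 10^-5 × 1 × 10^8 m²) = 34.67 m

Δh ≈ 34.7 m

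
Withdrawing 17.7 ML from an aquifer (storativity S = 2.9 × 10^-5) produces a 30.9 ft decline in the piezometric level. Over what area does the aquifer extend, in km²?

Δh = 30.9 ft = 9.418 m
ΔV = 17.7 ML = 17700 m³
A = ΔV / (S × Δh) = 17700 / (2.9 × 10^-5 × 9.418) = 6.48 × 10^7 m²
A = 6.48 × 10^7 m² = 64.8 km²

A ≈ 64.8 km²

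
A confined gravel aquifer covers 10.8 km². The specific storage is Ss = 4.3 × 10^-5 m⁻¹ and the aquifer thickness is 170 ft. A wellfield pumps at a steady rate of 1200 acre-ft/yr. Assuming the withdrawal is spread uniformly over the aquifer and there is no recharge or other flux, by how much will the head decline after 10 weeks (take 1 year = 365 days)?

Δh ≈ 11.8 m

b = 170 ft = 51.82 m
S = Ss × b = 4.3 × 10^-5 m⁻¹ × 51.82 m = 2.228 × 10^-3
A = 10.8 km² = 1.08 × 10^7 m²
Q = 1200 acre-ft/yr = 4055 m³/d
t = 10 weeks = 70 d
ΔV = Q × t = 4055 m³/d × 70 d = 2.839 × 10^5 m³
Δh = ΔV / (S × A) = 2.839 × 10^5 / (0.002228 × 1.08 × 10^7) = 11.8 m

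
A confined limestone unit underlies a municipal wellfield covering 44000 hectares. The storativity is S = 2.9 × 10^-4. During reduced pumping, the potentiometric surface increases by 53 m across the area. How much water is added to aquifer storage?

ΔV ≈ 6.76 × 10^6 m³

A = 44000 hectares = 4.4 × 10^8 m²
ΔV = S × A × Δh = 2.9 × 10^-4 × 4.4 × 10^8 m² × 53 m = 6.763 × 10^6 m³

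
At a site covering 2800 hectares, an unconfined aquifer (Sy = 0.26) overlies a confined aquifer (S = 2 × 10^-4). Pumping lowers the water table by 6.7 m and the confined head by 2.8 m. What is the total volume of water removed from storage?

ΔV ≈ 4.88 × 10^7 m³

A = 2800 hectares = 2.8 × 10^7 m²
Unconfined: ΔV_u = Sy × A × Δh_u = 0.26 × 2.8 × 10^7 × 6.7 = 4.878 × 10^7 m³
Confined: ΔV_c = S × A × Δh_c = 2 × 10^-4 × 2.8 × 10^7 × 2.8 = 15680 m³
Total ΔV = 4.878 × 10^7 + 15680 = 4.879 × 10^7 m³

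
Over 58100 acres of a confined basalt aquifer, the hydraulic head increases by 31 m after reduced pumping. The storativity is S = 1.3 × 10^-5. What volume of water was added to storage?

A = 58100 acres = 2.351 × 10^8 m²
ΔV = S × A × Δh = 1.3 × 10^-5 × 2.351 × 10^8 m² × 31 m = 94750 m³

ΔV ≈ 94800 m³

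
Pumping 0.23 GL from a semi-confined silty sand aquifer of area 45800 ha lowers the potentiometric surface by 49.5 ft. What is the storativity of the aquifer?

A = 45800 ha = 4.58 × 10^8 m²
Δh = 49.5 ft = 15.09 m
ΔV = 0.23 GL = 2.3 × 10^5 m³
S = ΔV / (A × Δh) = 2.3 × 10^5 m³ / (4.58 × 10^8 m² × 15.09 m) = 3.328 × 10^-5

S ≈ 3.3 × 10^-5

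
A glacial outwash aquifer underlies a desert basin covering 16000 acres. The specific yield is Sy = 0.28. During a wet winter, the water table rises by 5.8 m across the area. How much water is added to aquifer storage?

ΔV ≈ 1.05 × 10^8 m³

A = 16000 acres = 6.475 × 10^7 m²
ΔV = Sy × A × Δh = 0.28 × 6.475 × 10^7 m² × 5.8 m = 1.052 × 10^8 m³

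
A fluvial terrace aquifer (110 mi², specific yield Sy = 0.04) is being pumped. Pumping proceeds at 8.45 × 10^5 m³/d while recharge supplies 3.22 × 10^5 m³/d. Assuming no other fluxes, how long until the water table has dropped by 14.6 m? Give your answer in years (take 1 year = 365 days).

t ≈ 0.872 years

A = 110 mi² = 2.849 × 10^8 m²
ΔV = Sy × A × Δh = 0.04 × 2.849 × 10^8 × 14.6 = 1.664 × 10^8 m³
Net withdrawal = 8.45 × 10^5 − 3.22 × 10^5 = 5.23 × 10^5 m³/d
t = ΔV / Q = 1.664 × 10^8 m³ / 5.23 × 10^5 m³/d = 318.1 d
t = 318.1 d ≈ 0.8716 years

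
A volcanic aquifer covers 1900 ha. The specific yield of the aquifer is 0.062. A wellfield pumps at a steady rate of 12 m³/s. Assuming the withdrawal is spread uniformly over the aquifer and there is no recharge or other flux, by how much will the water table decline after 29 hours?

Δh ≈ 1.06 m

A = 1900 ha = 1.9 × 10^7 m²
Q = 12 m³/s = 1.037 × 10^6 m³/d
t = 29 hours = 1.208 d
ΔV = Q × t = 1.037 × 10^6 m³/d × 1.208 d = 1.253 × 10^6 m³
Δh = ΔV / (Sy × A) = 1.253 × 10^6 / (0.062 × 1.9 × 10^7) = 1.063 m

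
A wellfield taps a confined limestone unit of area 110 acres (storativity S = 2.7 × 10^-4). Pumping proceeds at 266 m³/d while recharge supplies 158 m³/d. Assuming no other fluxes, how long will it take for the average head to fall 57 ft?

t ≈ 19.3 days

A = 110 acres = 4.452 × 10^5 m²
Δh = 57 ft = 17.37 m
ΔV = S × A × Δh = 2.7 × 10^-4 × 4.452 × 10^5 × 17.37 = 2088 m³
Net withdrawal = 266 − 158 = 108 m³/d
t = ΔV / Q = 2088 m³ / 108 m³/d = 19.33 d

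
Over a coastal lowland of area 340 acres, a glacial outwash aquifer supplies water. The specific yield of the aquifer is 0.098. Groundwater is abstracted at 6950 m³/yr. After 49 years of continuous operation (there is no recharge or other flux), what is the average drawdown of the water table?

Δh ≈ 2.53 m

A = 340 acres = 1.376 × 10^6 m²
Q = 6950 m³/yr = 19.04 m³/d
t = 49 years = 17880 d
ΔV = Q × t = 19.04 m³/d × 17880 d = 3.405 × 10^5 m³
Δh = ΔV / (Sy × A) = 3.405 × 10^5 / (0.098 × 1.376 × 10^6) = 2.526 m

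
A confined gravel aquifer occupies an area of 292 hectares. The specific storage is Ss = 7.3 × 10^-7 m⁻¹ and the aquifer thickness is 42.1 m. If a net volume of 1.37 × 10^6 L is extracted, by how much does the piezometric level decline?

S = Ss × b = 7.3 × 10^-7 m⁻¹ × 42.1 m = 3.073 × 10^-5
A = 292 hectares = 2.92 × 10^6 m²
ΔV = 1.37 × 10^6 L = 1370 m³
Δh = ΔV / (S × A) = 1370 m³ / (3.073 × 10^-5 × 2.92 × 10^6 m²) = 15.27 m

Δh ≈ 15.3 m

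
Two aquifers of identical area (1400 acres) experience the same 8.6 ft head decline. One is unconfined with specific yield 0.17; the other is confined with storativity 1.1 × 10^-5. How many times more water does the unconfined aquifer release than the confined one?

A = 1400 acres = 5.666 × 10^6 m²
Δh = 8.6 ft = 2.621 m
Unconfined: ΔV_u = Sy × A × Δh = 0.17 × 5.666 × 10^6 × 2.621 = 2.525 × 10^6 m³
Confined: ΔV_c = S × A × Δh = 1.1 × 10^-5 × 5.666 × 10^6 × 2.621 = 163.4 m³
Ratio = ΔV_u / ΔV_c = Sy / S = 0.17 / 1.1 × 10^-5 = 15450

ΔV_u / ΔV_c ≈ 15500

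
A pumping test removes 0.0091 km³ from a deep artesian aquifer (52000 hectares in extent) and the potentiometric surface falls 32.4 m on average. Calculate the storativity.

A = 52000 hectares = 5.2 × 10^8 m²
ΔV = 0.0091 km³ = 9.1 × 10^6 m³
S = ΔV / (A × Δh) = 9.1 × 10^6 m³ / (5.2 × 10^8 m² × 32.4 m) = 5.401 × 10^-4

S ≈ 5.4 × 10^-4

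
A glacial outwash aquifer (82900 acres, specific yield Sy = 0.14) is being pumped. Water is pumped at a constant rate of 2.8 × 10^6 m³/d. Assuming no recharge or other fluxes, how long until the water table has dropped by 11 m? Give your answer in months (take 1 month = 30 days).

t ≈ 6.15 months

A = 82900 acres = 3.355 × 10^8 m²
ΔV = Sy × A × Δh = 0.14 × 3.355 × 10^8 × 11 = 5.166 × 10^8 m³
t = ΔV / Q = 5.166 × 10^8 m³ / 2.8 × 10^6 m³/d = 184.5 d
t = 184.5 d ≈ 6.151 months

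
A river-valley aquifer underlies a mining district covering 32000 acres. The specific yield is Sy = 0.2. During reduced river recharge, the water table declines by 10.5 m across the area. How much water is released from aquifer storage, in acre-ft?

ΔV ≈ 2.2 × 10^5 acre-ft

A = 32000 acres = 1.295 × 10^8 m²
ΔV = Sy × A × Δh = 0.2 × 1.295 × 10^8 m² × 10.5 m = 2.719 × 10^8 m³
ΔV = 2.719 × 10^8 m³ = 2.205 × 10^5 acre-ft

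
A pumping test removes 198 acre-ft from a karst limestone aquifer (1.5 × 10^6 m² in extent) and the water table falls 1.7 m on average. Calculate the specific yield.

Sy ≈ 0.096

ΔV = 198 acre-ft = 2.442 × 10^5 m³
Sy = ΔV / (A × Δh) = 2.442 × 10^5 m³ / (1.5 × 10^6 m² × 1.7 m) = 0.09578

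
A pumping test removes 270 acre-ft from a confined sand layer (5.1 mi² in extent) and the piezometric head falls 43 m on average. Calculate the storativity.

A = 5.1 mi² = 1.321 × 10^7 m²
ΔV = 270 acre-ft = 3.33 × 10^5 m³
S = ΔV / (A × Δh) = 3.33 × 10^5 m³ / (1.321 × 10^7 m² × 43 m) = 5.864 × 10^-4

S ≈ 5.9 × 10^-4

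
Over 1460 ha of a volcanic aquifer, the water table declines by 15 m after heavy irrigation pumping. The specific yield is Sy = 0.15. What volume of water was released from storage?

A = 1460 ha = 1.46 × 10^7 m²
ΔV = Sy × A × Δh = 0.15 × 1.46 × 10^7 m² × 15 m = 3.285 × 10^7 m³

ΔV ≈ 3.29 × 10^7 m³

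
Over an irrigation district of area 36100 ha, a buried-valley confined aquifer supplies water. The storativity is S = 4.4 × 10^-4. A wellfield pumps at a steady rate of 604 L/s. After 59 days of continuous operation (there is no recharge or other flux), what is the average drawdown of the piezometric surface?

Δh ≈ 19.4 m

A = 36100 ha = 3.61 × 10^8 m²
Q = 604 L/s = 52190 m³/d
ΔV = Q × t = 52190 m³/d × 59 d = 3.079 × 10^6 m³
Δh = ΔV / (S × A) = 3.079 × 10^6 / (4.4 × 10^-4 × 3.61 × 10^8) = 19.38 m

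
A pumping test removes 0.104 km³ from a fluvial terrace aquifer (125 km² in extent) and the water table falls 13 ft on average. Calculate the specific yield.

A = 125 km² = 1.25 × 10^8 m²
Δh = 13 ft = 3.962 m
ΔV = 0.104 km³ = 1.04 × 10^8 m³
Sy = ΔV / (A × Δh) = 1.04 × 10^8 m³ / (1.25 × 10^8 m² × 3.962 m) = 0.21

Sy ≈ 0.21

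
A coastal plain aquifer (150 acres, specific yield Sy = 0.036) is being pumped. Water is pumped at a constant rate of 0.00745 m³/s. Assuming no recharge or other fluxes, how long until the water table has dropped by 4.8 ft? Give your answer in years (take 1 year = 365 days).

t ≈ 0.136 years

A = 150 acres = 6.07 × 10^5 m²
Δh = 4.8 ft = 1.463 m
ΔV = Sy × A × Δh = 0.036 × 6.07 × 10^5 × 1.463 = 31970 m³
Q = 0.00745 m³/s = 643.7 m³/d
t = ΔV / Q = 31970 m³ / 643.7 m³/d = 49.67 d
t = 49.67 d ≈ 0.1361 years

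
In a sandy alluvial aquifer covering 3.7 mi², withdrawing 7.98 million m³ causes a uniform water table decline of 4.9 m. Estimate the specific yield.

A = 3.7 mi² = 9.583 × 10^6 m²
ΔV = 7.98 million m³ = 7.98 × 10^6 m³
Sy = ΔV / (A × Δh) = 7.98 × 10^6 m³ / (9.583 × 10^6 m² × 4.9 m) = 0.1699

Sy ≈ 0.17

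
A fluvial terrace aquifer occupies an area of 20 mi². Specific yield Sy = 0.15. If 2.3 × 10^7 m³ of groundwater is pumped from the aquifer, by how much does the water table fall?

Δh ≈ 2.96 m

A = 20 mi² = 5.18 × 10^7 m²
Δh = ΔV / (Sy × A) = 2.3 × 10^7 m³ / (0.15 × 5.18 × 10^7 m²) = 2.96 m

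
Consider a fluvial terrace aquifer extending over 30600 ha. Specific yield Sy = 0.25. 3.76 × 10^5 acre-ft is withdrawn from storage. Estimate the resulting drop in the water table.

A = 30600 ha = 3.06 × 10^8 m²
ΔV = 3.76 × 10^5 acre-ft = 4.638 × 10^8 m³
Δh = ΔV / (Sy × A) = 4.638 × 10^8 m³ / (0.25 × 3.06 × 10^8 m²) = 6.063 m

Δh ≈ 6.06 m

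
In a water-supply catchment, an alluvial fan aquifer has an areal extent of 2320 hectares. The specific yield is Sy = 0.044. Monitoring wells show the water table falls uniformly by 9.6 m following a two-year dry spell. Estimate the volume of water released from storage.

A = 2320 hectares = 2.32 × 10^7 m²
ΔV = Sy × A × Δh = 0.044 × 2.32 × 10^7 m² × 9.6 m = 9.8 × 10^6 m³

ΔV ≈ 9.8 × 10^6 m³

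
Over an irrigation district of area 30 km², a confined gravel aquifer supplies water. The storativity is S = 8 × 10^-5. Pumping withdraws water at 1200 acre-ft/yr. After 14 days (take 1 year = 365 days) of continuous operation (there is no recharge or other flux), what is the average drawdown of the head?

Δh ≈ 23.7 m

A = 30 km² = 3 × 10^7 m²
Q = 1200 acre-ft/yr = 4055 m³/d
ΔV = Q × t = 4055 m³/d × 14 d = 56770 m³
Δh = ΔV / (S × A) = 56770 / (8 × 10^-5 × 3 × 10^7) = 23.66 m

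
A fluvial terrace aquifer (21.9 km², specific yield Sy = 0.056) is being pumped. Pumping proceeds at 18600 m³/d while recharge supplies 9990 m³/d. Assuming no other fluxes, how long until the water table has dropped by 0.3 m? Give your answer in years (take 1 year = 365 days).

t ≈ 0.117 years

A = 21.9 km² = 2.19 × 10^7 m²
ΔV = Sy × A × Δh = 0.056 × 2.19 × 10^7 × 0.3 = 3.679 × 10^5 m³
Net withdrawal = 18600 − 9990 = 8610 m³/d
t = ΔV / Q = 3.679 × 10^5 m³ / 8610 m³/d = 42.73 d
t = 42.73 d ≈ 0.1171 years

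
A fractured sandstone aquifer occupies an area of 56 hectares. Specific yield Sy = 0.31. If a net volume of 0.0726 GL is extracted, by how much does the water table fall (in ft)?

Δh ≈ 1.37 ft

A = 56 hectares = 5.6 × 10^5 m²
ΔV = 0.0726 GL = 72600 m³
Δh = ΔV / (Sy × A) = 72600 m³ / (0.31 × 5.6 × 10^5 m²) = 0.4182 m
Δh = 0.4182 m = 1.372 ft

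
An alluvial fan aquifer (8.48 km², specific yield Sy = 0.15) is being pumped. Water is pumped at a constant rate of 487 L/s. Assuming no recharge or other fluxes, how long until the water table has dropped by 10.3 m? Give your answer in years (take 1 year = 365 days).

A = 8.48 km² = 8.48 × 10^6 m²
ΔV = Sy × A × Δh = 0.15 × 8.48 × 10^6 × 10.3 = 1.31 × 10^7 m³
Q = 487 L/s = 42080 m³/d
t = ΔV / Q = 1.31 × 10^7 m³ / 42080 m³/d = 311.4 d
t = 311.4 d ≈ 0.8531 years

t ≈ 0.853 years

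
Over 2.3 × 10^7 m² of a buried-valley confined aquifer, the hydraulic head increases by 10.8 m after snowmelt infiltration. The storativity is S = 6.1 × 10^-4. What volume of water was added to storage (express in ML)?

ΔV ≈ 152 ML

ΔV = S × A × Δh = 6.1 × 10^-4 × 2.3 × 10^7 m² × 10.8 m = 1.515 × 10^5 m³
ΔV = 1.515 × 10^5 m³ = 151.5 ML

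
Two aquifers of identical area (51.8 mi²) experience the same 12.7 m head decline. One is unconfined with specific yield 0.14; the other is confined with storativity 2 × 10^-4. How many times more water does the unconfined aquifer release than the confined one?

ΔV_u / ΔV_c ≈ 700

A = 51.8 mi² = 1.342 × 10^8 m²
Unconfined: ΔV_u = Sy × A × Δh = 0.14 × 1.342 × 10^8 × 12.7 = 2.385 × 10^8 m³
Confined: ΔV_c = S × A × Δh = 2 × 10^-4 × 1.342 × 10^8 × 12.7 = 3.408 × 10^5 m³
Ratio = ΔV_u / ΔV_c = Sy / S = 0.14 / 2 × 10^-4 = 700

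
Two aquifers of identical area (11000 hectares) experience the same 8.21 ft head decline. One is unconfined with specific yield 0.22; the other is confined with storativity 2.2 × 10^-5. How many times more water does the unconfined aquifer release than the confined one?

ΔV_u / ΔV_c ≈ 10000

A = 11000 hectares = 1.1 × 10^8 m²
Δh = 8.21 ft = 2.502 m
Unconfined: ΔV_u = Sy × A × Δh = 0.22 × 1.1 × 10^8 × 2.502 = 6.056 × 10^7 m³
Confined: ΔV_c = S × A × Δh = 2.2 × 10^-5 × 1.1 × 10^8 × 2.502 = 6056 m³
Ratio = ΔV_u / ΔV_c = Sy / S = 0.22 / 2.2 × 10^-5 = 10000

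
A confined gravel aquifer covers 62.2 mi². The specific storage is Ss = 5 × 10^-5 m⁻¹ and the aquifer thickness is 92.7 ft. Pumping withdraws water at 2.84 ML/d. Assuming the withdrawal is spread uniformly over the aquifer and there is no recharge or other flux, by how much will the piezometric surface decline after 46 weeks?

b = 92.7 ft = 28.25 m
S = Ss × b = 5 × 10^-5 m⁻¹ × 28.25 m = 1.413 × 10^-3
A = 62.2 mi² = 1.611 × 10^8 m²
Q = 2.84 ML/d = 2840 m³/d
t = 46 weeks = 322 d
ΔV = Q × t = 2840 m³/d × 322 d = 9.145 × 10^5 m³
Δh = ΔV / (S × A) = 9.145 × 10^5 / (0.001413 × 1.611 × 10^8) = 4.018 m

Δh ≈ 4.02 m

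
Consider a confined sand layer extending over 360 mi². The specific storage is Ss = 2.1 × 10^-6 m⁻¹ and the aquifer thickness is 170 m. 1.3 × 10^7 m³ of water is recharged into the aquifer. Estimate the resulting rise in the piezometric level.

Δh ≈ 39.1 m

S = Ss × b = 2.1 × 10^-6 m⁻¹ × 170 m = 3.57 × 10^-4
A = 360 mi² = 9.324 × 10^8 m²
Δh = ΔV / (S × A) = 1.3 × 10^7 m³ / (3.57 × 10^-4 × 9.324 × 10^8 m²) = 39.05 m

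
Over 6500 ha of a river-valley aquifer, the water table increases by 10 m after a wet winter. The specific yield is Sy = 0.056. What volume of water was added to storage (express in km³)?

A = 6500 ha = 6.5 × 10^7 m²
ΔV = Sy × A × Δh = 0.056 × 6.5 × 10^7 m² × 10 m = 3.64 × 10^7 m³
ΔV = 3.64 × 10^7 m³ = 0.0364 km³

ΔV ≈ 0.0364 km³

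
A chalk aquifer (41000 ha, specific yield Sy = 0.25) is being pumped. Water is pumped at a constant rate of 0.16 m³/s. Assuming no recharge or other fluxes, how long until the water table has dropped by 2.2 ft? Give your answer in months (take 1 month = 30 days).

A = 41000 ha = 4.1 × 10^8 m²
Δh = 2.2 ft = 0.6706 m
ΔV = Sy × A × Δh = 0.25 × 4.1 × 10^8 × 0.6706 = 6.873 × 10^7 m³
Q = 0.16 m³/s = 13820 m³/d
t = ΔV / Q = 6.873 × 10^7 m³ / 13820 m³/d = 4972 d
t = 4972 d ≈ 165.7 months

t ≈ 166 months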